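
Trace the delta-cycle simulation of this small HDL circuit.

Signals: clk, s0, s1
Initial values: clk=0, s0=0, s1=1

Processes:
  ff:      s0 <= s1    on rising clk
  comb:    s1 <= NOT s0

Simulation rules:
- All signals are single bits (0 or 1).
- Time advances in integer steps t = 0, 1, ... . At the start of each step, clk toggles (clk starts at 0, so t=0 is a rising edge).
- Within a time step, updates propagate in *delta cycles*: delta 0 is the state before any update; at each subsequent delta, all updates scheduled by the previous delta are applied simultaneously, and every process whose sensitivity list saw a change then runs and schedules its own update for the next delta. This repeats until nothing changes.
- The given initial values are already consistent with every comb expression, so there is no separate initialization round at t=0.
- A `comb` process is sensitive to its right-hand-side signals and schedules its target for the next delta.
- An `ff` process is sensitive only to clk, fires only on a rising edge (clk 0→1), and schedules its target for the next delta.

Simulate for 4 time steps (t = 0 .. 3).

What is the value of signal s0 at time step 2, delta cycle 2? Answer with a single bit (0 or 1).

0

[bits: s1,s0,clk]
t=0: Δ0=100 Δ1=101 Δ2=111 Δ3=011 | 3Δ
t=1: Δ0=011 Δ1=010 | 1Δ
t=2: Δ0=010 Δ1=011 Δ2=001 Δ3=101 | 3Δ
t=3: Δ0=101 Δ1=100 | 1Δ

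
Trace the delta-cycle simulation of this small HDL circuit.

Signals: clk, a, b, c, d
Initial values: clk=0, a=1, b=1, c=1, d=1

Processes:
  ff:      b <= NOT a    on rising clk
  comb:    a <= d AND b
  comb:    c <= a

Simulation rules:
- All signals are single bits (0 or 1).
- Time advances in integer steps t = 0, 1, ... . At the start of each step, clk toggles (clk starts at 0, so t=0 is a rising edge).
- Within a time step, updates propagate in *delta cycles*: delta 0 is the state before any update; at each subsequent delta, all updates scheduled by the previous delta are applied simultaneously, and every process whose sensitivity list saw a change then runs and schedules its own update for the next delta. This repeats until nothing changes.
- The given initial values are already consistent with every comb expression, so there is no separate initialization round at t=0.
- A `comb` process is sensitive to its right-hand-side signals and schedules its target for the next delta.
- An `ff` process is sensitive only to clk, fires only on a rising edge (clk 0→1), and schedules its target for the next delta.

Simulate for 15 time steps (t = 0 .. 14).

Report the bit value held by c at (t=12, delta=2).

1

[bits: b,clk,a,d,c]
t=0: Δ0=10111 Δ1=11111 Δ2=01111 Δ3=01011 Δ4=01010 | 4Δ
t=1: Δ0=01010 Δ1=00010 | 1Δ
t=2: Δ0=00010 Δ1=01010 Δ2=11010 Δ3=11110 Δ4=11111 | 4Δ
t=3: Δ0=11111 Δ1=10111 | 1Δ
t=4: Δ0=10111 Δ1=11111 Δ2=01111 Δ3=01011 Δ4=01010 | 4Δ
t=5: Δ0=01010 Δ1=00010 | 1Δ
t=6: Δ0=00010 Δ1=01010 Δ2=11010 Δ3=11110 Δ4=11111 | 4Δ
t=7: Δ0=11111 Δ1=10111 | 1Δ
t=8: Δ0=10111 Δ1=11111 Δ2=01111 Δ3=01011 Δ4=01010 | 4Δ
t=9: Δ0=01010 Δ1=00010 | 1Δ
t=10: Δ0=00010 Δ1=01010 Δ2=11010 Δ3=11110 Δ4=11111 | 4Δ
t=11: Δ0=11111 Δ1=10111 | 1Δ
t=12: Δ0=10111 Δ1=11111 Δ2=01111 Δ3=01011 Δ4=01010 | 4Δ
t=13: Δ0=01010 Δ1=00010 | 1Δ
t=14: Δ0=00010 Δ1=01010 Δ2=11010 Δ3=11110 Δ4=11111 | 4Δ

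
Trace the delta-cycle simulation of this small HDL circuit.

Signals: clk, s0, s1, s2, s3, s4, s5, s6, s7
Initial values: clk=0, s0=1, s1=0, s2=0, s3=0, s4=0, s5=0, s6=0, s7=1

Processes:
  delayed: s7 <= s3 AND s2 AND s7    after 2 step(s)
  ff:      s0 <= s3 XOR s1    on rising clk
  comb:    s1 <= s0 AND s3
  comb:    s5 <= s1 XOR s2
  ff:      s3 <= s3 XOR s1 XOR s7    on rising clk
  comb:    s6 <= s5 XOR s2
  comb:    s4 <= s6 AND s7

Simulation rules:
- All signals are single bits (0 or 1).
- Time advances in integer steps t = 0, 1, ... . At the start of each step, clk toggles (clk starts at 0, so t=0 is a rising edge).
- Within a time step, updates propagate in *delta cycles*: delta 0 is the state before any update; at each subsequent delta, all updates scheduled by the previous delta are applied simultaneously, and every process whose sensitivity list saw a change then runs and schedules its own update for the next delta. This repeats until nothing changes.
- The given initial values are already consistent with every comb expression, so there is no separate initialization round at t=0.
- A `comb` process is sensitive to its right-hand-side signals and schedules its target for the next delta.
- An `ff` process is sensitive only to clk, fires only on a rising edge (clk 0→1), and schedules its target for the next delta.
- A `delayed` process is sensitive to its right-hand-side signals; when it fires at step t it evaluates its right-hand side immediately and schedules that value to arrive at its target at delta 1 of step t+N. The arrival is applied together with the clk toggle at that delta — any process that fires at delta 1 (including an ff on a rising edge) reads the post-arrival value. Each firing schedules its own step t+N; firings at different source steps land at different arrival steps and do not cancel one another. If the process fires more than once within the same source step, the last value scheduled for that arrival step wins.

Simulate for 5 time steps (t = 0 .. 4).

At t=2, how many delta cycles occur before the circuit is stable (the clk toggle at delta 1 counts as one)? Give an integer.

t0.Δ0 s5=0 s6=0 clk=0 s7=1 s3=0 s2=0 s4=0 s0=1 s1=0
t0.Δ1 s5=0 s6=0 clk=1 s7=1 s3=0 s2=0 s4=0 s0=1 s1=0
t0.Δ2 s5=0 s6=0 clk=1 s7=1 s3=1 s2=0 s4=0 s0=0 s1=0
t1.Δ0 s5=0 s6=0 clk=1 s7=1 s3=1 s2=0 s4=0 s0=0 s1=0
t1.Δ1 s5=0 s6=0 clk=0 s7=1 s3=1 s2=0 s4=0 s0=0 s1=0
t2.Δ0 s5=0 s6=0 clk=0 s7=1 s3=1 s2=0 s4=0 s0=0 s1=0
t2.Δ1 s5=0 s6=0 clk=1 s7=0 s3=1 s2=0 s4=0 s0=0 s1=0
t2.Δ2 s5=0 s6=0 clk=1 s7=0 s3=1 s2=0 s4=0 s0=1 s1=0
t2.Δ3 s5=0 s6=0 clk=1 s7=0 s3=1 s2=0 s4=0 s0=1 s1=1
t2.Δ4 s5=1 s6=0 clk=1 s7=0 s3=1 s2=0 s4=0 s0=1 s1=1
t2.Δ5 s5=1 s6=1 clk=1 s7=0 s3=1 s2=0 s4=0 s0=1 s1=1
t3.Δ0 s5=1 s6=1 clk=1 s7=0 s3=1 s2=0 s4=0 s0=1 s1=1
t3.Δ1 s5=1 s6=1 clk=0 s7=0 s3=1 s2=0 s4=0 s0=1 s1=1
t4.Δ0 s5=1 s6=1 clk=0 s7=0 s3=1 s2=0 s4=0 s0=1 s1=1
t4.Δ1 s5=1 s6=1 clk=1 s7=0 s3=1 s2=0 s4=0 s0=1 s1=1
t4.Δ2 s5=1 s6=1 clk=1 s7=0 s3=0 s2=0 s4=0 s0=0 s1=1
t4.Δ3 s5=1 s6=1 clk=1 s7=0 s3=0 s2=0 s4=0 s0=0 s1=0
t4.Δ4 s5=0 s6=1 clk=1 s7=0 s3=0 s2=0 s4=0 s0=0 s1=0
t4.Δ5 s5=0 s6=0 clk=1 s7=0 s3=0 s2=0 s4=0 s0=0 s1=0

5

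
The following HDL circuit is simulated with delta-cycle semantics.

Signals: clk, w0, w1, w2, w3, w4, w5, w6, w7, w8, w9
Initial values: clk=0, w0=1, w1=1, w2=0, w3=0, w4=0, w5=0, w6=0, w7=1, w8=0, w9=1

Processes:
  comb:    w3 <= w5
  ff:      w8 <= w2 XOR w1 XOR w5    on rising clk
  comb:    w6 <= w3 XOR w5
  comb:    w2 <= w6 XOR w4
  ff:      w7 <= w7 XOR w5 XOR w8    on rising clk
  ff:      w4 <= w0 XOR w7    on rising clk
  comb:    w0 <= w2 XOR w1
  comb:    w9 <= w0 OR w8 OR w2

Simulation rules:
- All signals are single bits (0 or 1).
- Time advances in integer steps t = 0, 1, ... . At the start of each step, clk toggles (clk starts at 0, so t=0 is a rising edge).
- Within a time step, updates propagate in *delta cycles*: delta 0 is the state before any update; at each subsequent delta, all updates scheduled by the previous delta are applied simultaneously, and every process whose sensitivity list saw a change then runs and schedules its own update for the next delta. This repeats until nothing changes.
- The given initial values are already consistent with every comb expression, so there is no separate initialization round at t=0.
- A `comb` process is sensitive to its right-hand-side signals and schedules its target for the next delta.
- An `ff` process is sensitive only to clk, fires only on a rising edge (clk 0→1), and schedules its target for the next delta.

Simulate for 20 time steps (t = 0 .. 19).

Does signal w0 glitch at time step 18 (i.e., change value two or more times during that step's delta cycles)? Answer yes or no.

no

t0.Δ0 w6=0 w5=0 w9=1 w3=0 w8=0 w2=0 clk=0 w7=1 w1=1 w0=1 w4=0
t0.Δ1 w6=0 w5=0 w9=1 w3=0 w8=0 w2=0 clk=1 w7=1 w1=1 w0=1 w4=0
t0.Δ2 w6=0 w5=0 w9=1 w3=0 w8=1 w2=0 clk=1 w7=1 w1=1 w0=1 w4=0
t1.Δ0 w6=0 w5=0 w9=1 w3=0 w8=1 w2=0 clk=1 w7=1 w1=1 w0=1 w4=0
t1.Δ1 w6=0 w5=0 w9=1 w3=0 w8=1 w2=0 clk=0 w7=1 w1=1 w0=1 w4=0
t2.Δ0 w6=0 w5=0 w9=1 w3=0 w8=1 w2=0 clk=0 w7=1 w1=1 w0=1 w4=0
t2.Δ1 w6=0 w5=0 w9=1 w3=0 w8=1 w2=0 clk=1 w7=1 w1=1 w0=1 w4=0
t2.Δ2 w6=0 w5=0 w9=1 w3=0 w8=1 w2=0 clk=1 w7=0 w1=1 w0=1 w4=0
t3.Δ0 w6=0 w5=0 w9=1 w3=0 w8=1 w2=0 clk=1 w7=0 w1=1 w0=1 w4=0
t3.Δ1 w6=0 w5=0 w9=1 w3=0 w8=1 w2=0 clk=0 w7=0 w1=1 w0=1 w4=0
t4.Δ0 w6=0 w5=0 w9=1 w3=0 w8=1 w2=0 clk=0 w7=0 w1=1 w0=1 w4=0
t4.Δ1 w6=0 w5=0 w9=1 w3=0 w8=1 w2=0 clk=1 w7=0 w1=1 w0=1 w4=0
t4.Δ2 w6=0 w5=0 w9=1 w3=0 w8=1 w2=0 clk=1 w7=1 w1=1 w0=1 w4=1
t4.Δ3 w6=0 w5=0 w9=1 w3=0 w8=1 w2=1 clk=1 w7=1 w1=1 w0=1 w4=1
t4.Δ4 w6=0 w5=0 w9=1 w3=0 w8=1 w2=1 clk=1 w7=1 w1=1 w0=0 w4=1
t5.Δ0 w6=0 w5=0 w9=1 w3=0 w8=1 w2=1 clk=1 w7=1 w1=1 w0=0 w4=1
t5.Δ1 w6=0 w5=0 w9=1 w3=0 w8=1 w2=1 clk=0 w7=1 w1=1 w0=0 w4=1
t6.Δ0 w6=0 w5=0 w9=1 w3=0 w8=1 w2=1 clk=0 w7=1 w1=1 w0=0 w4=1
t6.Δ1 w6=0 w5=0 w9=1 w3=0 w8=1 w2=1 clk=1 w7=1 w1=1 w0=0 w4=1
t6.Δ2 w6=0 w5=0 w9=1 w3=0 w8=0 w2=1 clk=1 w7=0 w1=1 w0=0 w4=1
t7.Δ0 w6=0 w5=0 w9=1 w3=0 w8=0 w2=1 clk=1 w7=0 w1=1 w0=0 w4=1
t7.Δ1 w6=0 w5=0 w9=1 w3=0 w8=0 w2=1 clk=0 w7=0 w1=1 w0=0 w4=1
t8.Δ0 w6=0 w5=0 w9=1 w3=0 w8=0 w2=1 clk=0 w7=0 w1=1 w0=0 w4=1
t8.Δ1 w6=0 w5=0 w9=1 w3=0 w8=0 w2=1 clk=1 w7=0 w1=1 w0=0 w4=1
t8.Δ2 w6=0 w5=0 w9=1 w3=0 w8=0 w2=1 clk=1 w7=0 w1=1 w0=0 w4=0
t8.Δ3 w6=0 w5=0 w9=1 w3=0 w8=0 w2=0 clk=1 w7=0 w1=1 w0=0 w4=0
t8.Δ4 w6=0 w5=0 w9=0 w3=0 w8=0 w2=0 clk=1 w7=0 w1=1 w0=1 w4=0
t8.Δ5 w6=0 w5=0 w9=1 w3=0 w8=0 w2=0 clk=1 w7=0 w1=1 w0=1 w4=0
t9.Δ0 w6=0 w5=0 w9=1 w3=0 w8=0 w2=0 clk=1 w7=0 w1=1 w0=1 w4=0
t9.Δ1 w6=0 w5=0 w9=1 w3=0 w8=0 w2=0 clk=0 w7=0 w1=1 w0=1 w4=0
t10.Δ0 w6=0 w5=0 w9=1 w3=0 w8=0 w2=0 clk=0 w7=0 w1=1 w0=1 w4=0
t10.Δ1 w6=0 w5=0 w9=1 w3=0 w8=0 w2=0 clk=1 w7=0 w1=1 w0=1 w4=0
t10.Δ2 w6=0 w5=0 w9=1 w3=0 w8=1 w2=0 clk=1 w7=0 w1=1 w0=1 w4=1
t10.Δ3 w6=0 w5=0 w9=1 w3=0 w8=1 w2=1 clk=1 w7=0 w1=1 w0=1 w4=1
t10.Δ4 w6=0 w5=0 w9=1 w3=0 w8=1 w2=1 clk=1 w7=0 w1=1 w0=0 w4=1
t11.Δ0 w6=0 w5=0 w9=1 w3=0 w8=1 w2=1 clk=1 w7=0 w1=1 w0=0 w4=1
t11.Δ1 w6=0 w5=0 w9=1 w3=0 w8=1 w2=1 clk=0 w7=0 w1=1 w0=0 w4=1
t12.Δ0 w6=0 w5=0 w9=1 w3=0 w8=1 w2=1 clk=0 w7=0 w1=1 w0=0 w4=1
t12.Δ1 w6=0 w5=0 w9=1 w3=0 w8=1 w2=1 clk=1 w7=0 w1=1 w0=0 w4=1
t12.Δ2 w6=0 w5=0 w9=1 w3=0 w8=0 w2=1 clk=1 w7=1 w1=1 w0=0 w4=0
t12.Δ3 w6=0 w5=0 w9=1 w3=0 w8=0 w2=0 clk=1 w7=1 w1=1 w0=0 w4=0
t12.Δ4 w6=0 w5=0 w9=0 w3=0 w8=0 w2=0 clk=1 w7=1 w1=1 w0=1 w4=0
t12.Δ5 w6=0 w5=0 w9=1 w3=0 w8=0 w2=0 clk=1 w7=1 w1=1 w0=1 w4=0
t13.Δ0 w6=0 w5=0 w9=1 w3=0 w8=0 w2=0 clk=1 w7=1 w1=1 w0=1 w4=0
t13.Δ1 w6=0 w5=0 w9=1 w3=0 w8=0 w2=0 clk=0 w7=1 w1=1 w0=1 w4=0
t14.Δ0 w6=0 w5=0 w9=1 w3=0 w8=0 w2=0 clk=0 w7=1 w1=1 w0=1 w4=0
t14.Δ1 w6=0 w5=0 w9=1 w3=0 w8=0 w2=0 clk=1 w7=1 w1=1 w0=1 w4=0
t14.Δ2 w6=0 w5=0 w9=1 w3=0 w8=1 w2=0 clk=1 w7=1 w1=1 w0=1 w4=0
t15.Δ0 w6=0 w5=0 w9=1 w3=0 w8=1 w2=0 clk=1 w7=1 w1=1 w0=1 w4=0
t15.Δ1 w6=0 w5=0 w9=1 w3=0 w8=1 w2=0 clk=0 w7=1 w1=1 w0=1 w4=0
t16.Δ0 w6=0 w5=0 w9=1 w3=0 w8=1 w2=0 clk=0 w7=1 w1=1 w0=1 w4=0
t16.Δ1 w6=0 w5=0 w9=1 w3=0 w8=1 w2=0 clk=1 w7=1 w1=1 w0=1 w4=0
t16.Δ2 w6=0 w5=0 w9=1 w3=0 w8=1 w2=0 clk=1 w7=0 w1=1 w0=1 w4=0
t17.Δ0 w6=0 w5=0 w9=1 w3=0 w8=1 w2=0 clk=1 w7=0 w1=1 w0=1 w4=0
t17.Δ1 w6=0 w5=0 w9=1 w3=0 w8=1 w2=0 clk=0 w7=0 w1=1 w0=1 w4=0
t18.Δ0 w6=0 w5=0 w9=1 w3=0 w8=1 w2=0 clk=0 w7=0 w1=1 w0=1 w4=0
t18.Δ1 w6=0 w5=0 w9=1 w3=0 w8=1 w2=0 clk=1 w7=0 w1=1 w0=1 w4=0
t18.Δ2 w6=0 w5=0 w9=1 w3=0 w8=1 w2=0 clk=1 w7=1 w1=1 w0=1 w4=1
t18.Δ3 w6=0 w5=0 w9=1 w3=0 w8=1 w2=1 clk=1 w7=1 w1=1 w0=1 w4=1
t18.Δ4 w6=0 w5=0 w9=1 w3=0 w8=1 w2=1 clk=1 w7=1 w1=1 w0=0 w4=1
t19.Δ0 w6=0 w5=0 w9=1 w3=0 w8=1 w2=1 clk=1 w7=1 w1=1 w0=0 w4=1
t19.Δ1 w6=0 w5=0 w9=1 w3=0 w8=1 w2=1 clk=0 w7=1 w1=1 w0=0 w4=1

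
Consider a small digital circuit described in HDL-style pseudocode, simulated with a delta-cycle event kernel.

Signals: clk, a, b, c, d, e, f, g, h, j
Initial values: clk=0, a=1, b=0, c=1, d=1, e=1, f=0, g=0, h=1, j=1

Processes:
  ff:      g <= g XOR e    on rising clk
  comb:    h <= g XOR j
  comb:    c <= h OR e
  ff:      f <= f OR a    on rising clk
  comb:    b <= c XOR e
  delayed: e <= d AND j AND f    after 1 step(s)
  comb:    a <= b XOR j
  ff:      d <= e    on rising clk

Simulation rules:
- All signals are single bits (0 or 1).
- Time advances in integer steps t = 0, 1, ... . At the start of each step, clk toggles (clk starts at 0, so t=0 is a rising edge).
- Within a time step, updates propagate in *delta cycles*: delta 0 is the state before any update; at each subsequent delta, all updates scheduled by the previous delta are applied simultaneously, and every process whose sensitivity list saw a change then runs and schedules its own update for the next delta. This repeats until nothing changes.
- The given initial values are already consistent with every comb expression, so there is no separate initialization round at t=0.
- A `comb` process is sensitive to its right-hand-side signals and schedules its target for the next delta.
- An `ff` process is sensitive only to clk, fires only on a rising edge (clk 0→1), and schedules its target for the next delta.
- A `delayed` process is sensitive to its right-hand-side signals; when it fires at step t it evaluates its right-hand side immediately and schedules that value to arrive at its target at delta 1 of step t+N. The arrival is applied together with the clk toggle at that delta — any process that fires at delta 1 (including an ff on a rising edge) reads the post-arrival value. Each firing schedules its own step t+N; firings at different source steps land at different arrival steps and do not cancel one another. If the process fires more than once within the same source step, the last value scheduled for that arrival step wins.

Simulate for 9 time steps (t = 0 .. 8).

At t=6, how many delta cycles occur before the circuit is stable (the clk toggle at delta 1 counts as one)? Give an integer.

t=0 Δ0: e=1 d=1 g=0 b=0 clk=0 h=1 a=1 j=1 c=1 f=0
  Δ1: clk:0→1
  Δ2: g:0→1, f:0→1
  Δ3: h:1→0
  (3Δ to stable)
t=1 Δ0: e=1 d=1 g=1 b=0 clk=1 h=0 a=1 j=1 c=1 f=1
  Δ1: clk:1→0
  (1Δ to stable)
t=2 Δ0: e=1 d=1 g=1 b=0 clk=0 h=0 a=1 j=1 c=1 f=1
  Δ1: clk:0→1
  Δ2: g:1→0
  Δ3: h:0→1
  (3Δ to stable)
t=3 Δ0: e=1 d=1 g=0 b=0 clk=1 h=1 a=1 j=1 c=1 f=1
  Δ1: clk:1→0
  (1Δ to stable)
t=4 Δ0: e=1 d=1 g=0 b=0 clk=0 h=1 a=1 j=1 c=1 f=1
  Δ1: clk:0→1
  Δ2: g:0→1
  Δ3: h:1→0
  (3Δ to stable)
t=5 Δ0: e=1 d=1 g=1 b=0 clk=1 h=0 a=1 j=1 c=1 f=1
  Δ1: clk:1→0
  (1Δ to stable)
t=6 Δ0: e=1 d=1 g=1 b=0 clk=0 h=0 a=1 j=1 c=1 f=1
  Δ1: clk:0→1
  Δ2: g:1→0
  Δ3: h:0→1
  (3Δ to stable)
t=7 Δ0: e=1 d=1 g=0 b=0 clk=1 h=1 a=1 j=1 c=1 f=1
  Δ1: clk:1→0
  (1Δ to stable)
t=8 Δ0: e=1 d=1 g=0 b=0 clk=0 h=1 a=1 j=1 c=1 f=1
  Δ1: clk:0→1
  Δ2: g:0→1
  Δ3: h:1→0
  (3Δ to stable)

3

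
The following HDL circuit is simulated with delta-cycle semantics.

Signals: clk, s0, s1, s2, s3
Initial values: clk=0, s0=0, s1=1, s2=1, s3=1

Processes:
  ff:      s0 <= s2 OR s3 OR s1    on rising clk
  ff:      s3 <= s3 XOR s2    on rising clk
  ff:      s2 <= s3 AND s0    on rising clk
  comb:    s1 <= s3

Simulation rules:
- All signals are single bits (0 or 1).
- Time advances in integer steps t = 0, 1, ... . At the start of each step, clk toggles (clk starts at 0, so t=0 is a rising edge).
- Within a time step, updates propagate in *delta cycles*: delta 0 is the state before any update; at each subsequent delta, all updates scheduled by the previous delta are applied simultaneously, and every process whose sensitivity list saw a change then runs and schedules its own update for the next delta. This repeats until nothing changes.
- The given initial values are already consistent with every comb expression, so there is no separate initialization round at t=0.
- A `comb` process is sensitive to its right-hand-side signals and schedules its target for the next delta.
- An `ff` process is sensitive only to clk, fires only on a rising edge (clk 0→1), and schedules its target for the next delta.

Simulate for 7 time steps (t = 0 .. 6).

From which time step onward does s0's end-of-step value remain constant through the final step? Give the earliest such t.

2

t0.Δ0 s1=1 s2=1 s0=0 s3=1 clk=0
t0.Δ1 s1=1 s2=1 s0=0 s3=1 clk=1
t0.Δ2 s1=1 s2=0 s0=1 s3=0 clk=1
t0.Δ3 s1=0 s2=0 s0=1 s3=0 clk=1
t1.Δ0 s1=0 s2=0 s0=1 s3=0 clk=1
t1.Δ1 s1=0 s2=0 s0=1 s3=0 clk=0
t2.Δ0 s1=0 s2=0 s0=1 s3=0 clk=0
t2.Δ1 s1=0 s2=0 s0=1 s3=0 clk=1
t2.Δ2 s1=0 s2=0 s0=0 s3=0 clk=1
t3.Δ0 s1=0 s2=0 s0=0 s3=0 clk=1
t3.Δ1 s1=0 s2=0 s0=0 s3=0 clk=0
t4.Δ0 s1=0 s2=0 s0=0 s3=0 clk=0
t4.Δ1 s1=0 s2=0 s0=0 s3=0 clk=1
t5.Δ0 s1=0 s2=0 s0=0 s3=0 clk=1
t5.Δ1 s1=0 s2=0 s0=0 s3=0 clk=0
t6.Δ0 s1=0 s2=0 s0=0 s3=0 clk=0
t6.Δ1 s1=0 s2=0 s0=0 s3=0 clk=1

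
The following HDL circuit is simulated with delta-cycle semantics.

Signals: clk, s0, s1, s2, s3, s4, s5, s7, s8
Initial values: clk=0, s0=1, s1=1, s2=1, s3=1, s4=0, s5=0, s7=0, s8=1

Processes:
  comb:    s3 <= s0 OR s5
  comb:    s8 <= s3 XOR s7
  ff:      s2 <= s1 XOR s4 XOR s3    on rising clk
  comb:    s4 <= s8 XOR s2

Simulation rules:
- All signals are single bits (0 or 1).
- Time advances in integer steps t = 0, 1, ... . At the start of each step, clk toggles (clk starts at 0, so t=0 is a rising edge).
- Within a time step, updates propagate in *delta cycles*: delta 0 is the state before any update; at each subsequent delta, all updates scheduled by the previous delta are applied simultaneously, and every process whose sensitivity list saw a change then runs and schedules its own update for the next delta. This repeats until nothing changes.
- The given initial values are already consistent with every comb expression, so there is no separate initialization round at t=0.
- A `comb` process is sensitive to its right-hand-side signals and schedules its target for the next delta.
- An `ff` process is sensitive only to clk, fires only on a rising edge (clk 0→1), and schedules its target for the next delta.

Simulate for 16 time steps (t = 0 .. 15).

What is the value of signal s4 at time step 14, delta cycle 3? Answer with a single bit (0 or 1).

0

t=0 Δ0: s8=1 s0=1 s4=0 s7=0 s2=1 clk=0 s3=1 s5=0 s1=1
  Δ1: clk:0→1
  Δ2: s2:1→0
  Δ3: s4:0→1
  (3Δ to stable)
t=1 Δ0: s8=1 s0=1 s4=1 s7=0 s2=0 clk=1 s3=1 s5=0 s1=1
  Δ1: clk:1→0
  (1Δ to stable)
t=2 Δ0: s8=1 s0=1 s4=1 s7=0 s2=0 clk=0 s3=1 s5=0 s1=1
  Δ1: clk:0→1
  Δ2: s2:0→1
  Δ3: s4:1→0
  (3Δ to stable)
t=3 Δ0: s8=1 s0=1 s4=0 s7=0 s2=1 clk=1 s3=1 s5=0 s1=1
  Δ1: clk:1→0
  (1Δ to stable)
t=4 Δ0: s8=1 s0=1 s4=0 s7=0 s2=1 clk=0 s3=1 s5=0 s1=1
  Δ1: clk:0→1
  Δ2: s2:1→0
  Δ3: s4:0→1
  (3Δ to stable)
t=5 Δ0: s8=1 s0=1 s4=1 s7=0 s2=0 clk=1 s3=1 s5=0 s1=1
  Δ1: clk:1→0
  (1Δ to stable)
t=6 Δ0: s8=1 s0=1 s4=1 s7=0 s2=0 clk=0 s3=1 s5=0 s1=1
  Δ1: clk:0→1
  Δ2: s2:0→1
  Δ3: s4:1→0
  (3Δ to stable)
t=7 Δ0: s8=1 s0=1 s4=0 s7=0 s2=1 clk=1 s3=1 s5=0 s1=1
  Δ1: clk:1→0
  (1Δ to stable)
t=8 Δ0: s8=1 s0=1 s4=0 s7=0 s2=1 clk=0 s3=1 s5=0 s1=1
  Δ1: clk:0→1
  Δ2: s2:1→0
  Δ3: s4:0→1
  (3Δ to stable)
t=9 Δ0: s8=1 s0=1 s4=1 s7=0 s2=0 clk=1 s3=1 s5=0 s1=1
  Δ1: clk:1→0
  (1Δ to stable)
t=10 Δ0: s8=1 s0=1 s4=1 s7=0 s2=0 clk=0 s3=1 s5=0 s1=1
  Δ1: clk:0→1
  Δ2: s2:0→1
  Δ3: s4:1→0
  (3Δ to stable)
t=11 Δ0: s8=1 s0=1 s4=0 s7=0 s2=1 clk=1 s3=1 s5=0 s1=1
  Δ1: clk:1→0
  (1Δ to stable)
t=12 Δ0: s8=1 s0=1 s4=0 s7=0 s2=1 clk=0 s3=1 s5=0 s1=1
  Δ1: clk:0→1
  Δ2: s2:1→0
  Δ3: s4:0→1
  (3Δ to stable)
t=13 Δ0: s8=1 s0=1 s4=1 s7=0 s2=0 clk=1 s3=1 s5=0 s1=1
  Δ1: clk:1→0
  (1Δ to stable)
t=14 Δ0: s8=1 s0=1 s4=1 s7=0 s2=0 clk=0 s3=1 s5=0 s1=1
  Δ1: clk:0→1
  Δ2: s2:0→1
  Δ3: s4:1→0
  (3Δ to stable)
t=15 Δ0: s8=1 s0=1 s4=0 s7=0 s2=1 clk=1 s3=1 s5=0 s1=1
  Δ1: clk:1→0
  (1Δ to stable)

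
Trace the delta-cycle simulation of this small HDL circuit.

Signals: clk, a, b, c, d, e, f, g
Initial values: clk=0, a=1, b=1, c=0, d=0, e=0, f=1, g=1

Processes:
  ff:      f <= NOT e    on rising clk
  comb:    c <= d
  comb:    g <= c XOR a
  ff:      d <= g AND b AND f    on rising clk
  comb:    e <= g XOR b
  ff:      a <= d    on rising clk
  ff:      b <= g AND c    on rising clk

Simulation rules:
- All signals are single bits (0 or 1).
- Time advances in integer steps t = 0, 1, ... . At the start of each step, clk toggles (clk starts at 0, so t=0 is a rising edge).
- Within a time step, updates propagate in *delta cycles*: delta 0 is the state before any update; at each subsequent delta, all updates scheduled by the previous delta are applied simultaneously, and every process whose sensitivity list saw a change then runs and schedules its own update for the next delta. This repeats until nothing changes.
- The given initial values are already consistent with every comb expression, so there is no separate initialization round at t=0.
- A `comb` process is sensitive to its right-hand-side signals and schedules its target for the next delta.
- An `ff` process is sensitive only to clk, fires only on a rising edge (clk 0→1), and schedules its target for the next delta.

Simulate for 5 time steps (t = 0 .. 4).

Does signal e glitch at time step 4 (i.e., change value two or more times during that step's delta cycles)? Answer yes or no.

yes

t0.Δ0 f=1 a=1 c=0 e=0 d=0 clk=0 b=1 g=1
t0.Δ1 f=1 a=1 c=0 e=0 d=0 clk=1 b=1 g=1
t0.Δ2 f=1 a=0 c=0 e=0 d=1 clk=1 b=0 g=1
t0.Δ3 f=1 a=0 c=1 e=1 d=1 clk=1 b=0 g=0
t0.Δ4 f=1 a=0 c=1 e=0 d=1 clk=1 b=0 g=1
t0.Δ5 f=1 a=0 c=1 e=1 d=1 clk=1 b=0 g=1
t1.Δ0 f=1 a=0 c=1 e=1 d=1 clk=1 b=0 g=1
t1.Δ1 f=1 a=0 c=1 e=1 d=1 clk=0 b=0 g=1
t2.Δ0 f=1 a=0 c=1 e=1 d=1 clk=0 b=0 g=1
t2.Δ1 f=1 a=0 c=1 e=1 d=1 clk=1 b=0 g=1
t2.Δ2 f=0 a=1 c=1 e=1 d=0 clk=1 b=1 g=1
t2.Δ3 f=0 a=1 c=0 e=0 d=0 clk=1 b=1 g=0
t2.Δ4 f=0 a=1 c=0 e=1 d=0 clk=1 b=1 g=1
t2.Δ5 f=0 a=1 c=0 e=0 d=0 clk=1 b=1 g=1
t3.Δ0 f=0 a=1 c=0 e=0 d=0 clk=1 b=1 g=1
t3.Δ1 f=0 a=1 c=0 e=0 d=0 clk=0 b=1 g=1
t4.Δ0 f=0 a=1 c=0 e=0 d=0 clk=0 b=1 g=1
t4.Δ1 f=0 a=1 c=0 e=0 d=0 clk=1 b=1 g=1
t4.Δ2 f=1 a=0 c=0 e=0 d=0 clk=1 b=0 g=1
t4.Δ3 f=1 a=0 c=0 e=1 d=0 clk=1 b=0 g=0
t4.Δ4 f=1 a=0 c=0 e=0 d=0 clk=1 b=0 g=0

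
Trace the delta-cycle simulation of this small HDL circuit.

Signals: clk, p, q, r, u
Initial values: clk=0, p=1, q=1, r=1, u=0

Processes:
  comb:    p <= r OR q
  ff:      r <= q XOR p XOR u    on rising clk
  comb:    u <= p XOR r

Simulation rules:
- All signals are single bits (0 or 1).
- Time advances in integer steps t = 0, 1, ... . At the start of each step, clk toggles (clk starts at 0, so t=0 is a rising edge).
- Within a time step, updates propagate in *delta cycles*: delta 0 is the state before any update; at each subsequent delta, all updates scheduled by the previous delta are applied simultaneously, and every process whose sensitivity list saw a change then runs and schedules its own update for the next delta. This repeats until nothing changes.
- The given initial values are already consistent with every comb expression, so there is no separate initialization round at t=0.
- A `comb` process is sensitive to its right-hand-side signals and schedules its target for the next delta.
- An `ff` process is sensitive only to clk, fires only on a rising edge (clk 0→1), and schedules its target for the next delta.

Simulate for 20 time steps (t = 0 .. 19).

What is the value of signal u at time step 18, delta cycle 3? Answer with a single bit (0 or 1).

0

[bits: r,q,u,p,clk]
t=0: Δ0=11010 Δ1=11011 Δ2=01011 Δ3=01111 | 3Δ
t=1: Δ0=01111 Δ1=01110 | 1Δ
t=2: Δ0=01110 Δ1=01111 Δ2=11111 Δ3=11011 | 3Δ
t=3: Δ0=11011 Δ1=11010 | 1Δ
t=4: Δ0=11010 Δ1=11011 Δ2=01011 Δ3=01111 | 3Δ
t=5: Δ0=01111 Δ1=01110 | 1Δ
t=6: Δ0=01110 Δ1=01111 Δ2=11111 Δ3=11011 | 3Δ
t=7: Δ0=11011 Δ1=11010 | 1Δ
t=8: Δ0=11010 Δ1=11011 Δ2=01011 Δ3=01111 | 3Δ
t=9: Δ0=01111 Δ1=01110 | 1Δ
t=10: Δ0=01110 Δ1=01111 Δ2=11111 Δ3=11011 | 3Δ
t=11: Δ0=11011 Δ1=11010 | 1Δ
t=12: Δ0=11010 Δ1=11011 Δ2=01011 Δ3=01111 | 3Δ
t=13: Δ0=01111 Δ1=01110 | 1Δ
t=14: Δ0=01110 Δ1=01111 Δ2=11111 Δ3=11011 | 3Δ
t=15: Δ0=11011 Δ1=11010 | 1Δ
t=16: Δ0=11010 Δ1=11011 Δ2=01011 Δ3=01111 | 3Δ
t=17: Δ0=01111 Δ1=01110 | 1Δ
t=18: Δ0=01110 Δ1=01111 Δ2=11111 Δ3=11011 | 3Δ
t=19: Δ0=11011 Δ1=11010 | 1Δ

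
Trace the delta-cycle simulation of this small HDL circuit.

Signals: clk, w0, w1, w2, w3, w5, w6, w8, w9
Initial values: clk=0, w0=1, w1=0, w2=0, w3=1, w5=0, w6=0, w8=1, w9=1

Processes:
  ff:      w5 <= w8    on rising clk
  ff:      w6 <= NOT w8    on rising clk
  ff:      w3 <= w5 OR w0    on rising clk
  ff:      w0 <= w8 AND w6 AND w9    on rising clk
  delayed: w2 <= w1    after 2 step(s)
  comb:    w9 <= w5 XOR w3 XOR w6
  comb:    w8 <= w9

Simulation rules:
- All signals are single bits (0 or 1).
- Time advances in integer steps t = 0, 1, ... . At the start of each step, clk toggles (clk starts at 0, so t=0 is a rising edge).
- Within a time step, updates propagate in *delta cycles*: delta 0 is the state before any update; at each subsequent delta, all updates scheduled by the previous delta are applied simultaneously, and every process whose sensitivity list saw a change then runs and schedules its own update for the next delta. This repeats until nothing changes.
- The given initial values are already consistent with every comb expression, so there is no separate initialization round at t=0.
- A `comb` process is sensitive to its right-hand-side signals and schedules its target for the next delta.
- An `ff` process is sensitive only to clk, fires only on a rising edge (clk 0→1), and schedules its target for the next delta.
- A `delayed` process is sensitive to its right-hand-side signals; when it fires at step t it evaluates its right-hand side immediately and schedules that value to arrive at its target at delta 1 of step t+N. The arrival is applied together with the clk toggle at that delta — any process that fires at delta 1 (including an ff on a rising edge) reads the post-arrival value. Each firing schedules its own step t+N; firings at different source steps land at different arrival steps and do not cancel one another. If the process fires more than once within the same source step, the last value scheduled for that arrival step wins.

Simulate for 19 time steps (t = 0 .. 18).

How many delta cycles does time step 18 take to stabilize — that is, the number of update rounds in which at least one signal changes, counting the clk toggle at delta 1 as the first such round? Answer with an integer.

2

[bits: clk,w3,w8,w1,w0,w5,w6,w2,w9]
t=0: Δ0=011010001 Δ1=111010001 Δ2=111001001 Δ3=111001000 Δ4=110001000 | 4Δ
t=1: Δ0=110001000 Δ1=010001000 | 1Δ
t=2: Δ0=010001000 Δ1=110001000 Δ2=110000100 | 2Δ
t=3: Δ0=110000100 Δ1=010000100 | 1Δ
t=4: Δ0=010000100 Δ1=110000100 Δ2=100000100 Δ3=100000101 Δ4=101000101 | 4Δ
t=5: Δ0=101000101 Δ1=001000101 | 1Δ
t=6: Δ0=001000101 Δ1=101000101 Δ2=101011001 | 2Δ
t=7: Δ0=101011001 Δ1=001011001 | 1Δ
t=8: Δ0=001011001 Δ1=101011001 Δ2=111001001 Δ3=111001000 Δ4=110001000 | 4Δ
t=9: Δ0=110001000 Δ1=010001000 | 1Δ
t=10: Δ0=010001000 Δ1=110001000 Δ2=110000100 | 2Δ
t=11: Δ0=110000100 Δ1=010000100 | 1Δ
t=12: Δ0=010000100 Δ1=110000100 Δ2=100000100 Δ3=100000101 Δ4=101000101 | 4Δ
t=13: Δ0=101000101 Δ1=001000101 | 1Δ
t=14: Δ0=001000101 Δ1=101000101 Δ2=101011001 | 2Δ
t=15: Δ0=101011001 Δ1=001011001 | 1Δ
t=16: Δ0=001011001 Δ1=101011001 Δ2=111001001 Δ3=111001000 Δ4=110001000 | 4Δ
t=17: Δ0=110001000 Δ1=010001000 | 1Δ
t=18: Δ0=010001000 Δ1=110001000 Δ2=110000100 | 2Δ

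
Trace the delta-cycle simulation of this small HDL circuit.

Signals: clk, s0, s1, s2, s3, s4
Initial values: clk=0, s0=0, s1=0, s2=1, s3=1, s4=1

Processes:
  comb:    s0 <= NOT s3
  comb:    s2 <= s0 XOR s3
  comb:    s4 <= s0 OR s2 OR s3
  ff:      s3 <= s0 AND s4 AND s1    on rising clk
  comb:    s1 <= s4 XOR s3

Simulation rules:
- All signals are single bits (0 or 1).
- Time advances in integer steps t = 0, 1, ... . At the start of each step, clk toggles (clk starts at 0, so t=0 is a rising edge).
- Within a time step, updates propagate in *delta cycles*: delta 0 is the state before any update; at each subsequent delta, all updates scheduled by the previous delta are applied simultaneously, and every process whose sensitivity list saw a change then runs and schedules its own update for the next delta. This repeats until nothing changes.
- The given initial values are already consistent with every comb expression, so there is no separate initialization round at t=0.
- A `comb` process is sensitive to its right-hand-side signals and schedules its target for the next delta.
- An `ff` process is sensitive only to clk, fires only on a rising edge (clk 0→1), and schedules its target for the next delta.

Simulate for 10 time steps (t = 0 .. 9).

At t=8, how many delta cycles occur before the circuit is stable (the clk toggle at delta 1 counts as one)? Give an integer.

4

t0.Δ0 s1=0 s3=1 s0=0 s4=1 s2=1 clk=0
t0.Δ1 s1=0 s3=1 s0=0 s4=1 s2=1 clk=1
t0.Δ2 s1=0 s3=0 s0=0 s4=1 s2=1 clk=1
t0.Δ3 s1=1 s3=0 s0=1 s4=1 s2=0 clk=1
t0.Δ4 s1=1 s3=0 s0=1 s4=1 s2=1 clk=1
t1.Δ0 s1=1 s3=0 s0=1 s4=1 s2=1 clk=1
t1.Δ1 s1=1 s3=0 s0=1 s4=1 s2=1 clk=0
t2.Δ0 s1=1 s3=0 s0=1 s4=1 s2=1 clk=0
t2.Δ1 s1=1 s3=0 s0=1 s4=1 s2=1 clk=1
t2.Δ2 s1=1 s3=1 s0=1 s4=1 s2=1 clk=1
t2.Δ3 s1=0 s3=1 s0=0 s4=1 s2=0 clk=1
t2.Δ4 s1=0 s3=1 s0=0 s4=1 s2=1 clk=1
t3.Δ0 s1=0 s3=1 s0=0 s4=1 s2=1 clk=1
t3.Δ1 s1=0 s3=1 s0=0 s4=1 s2=1 clk=0
t4.Δ0 s1=0 s3=1 s0=0 s4=1 s2=1 clk=0
t4.Δ1 s1=0 s3=1 s0=0 s4=1 s2=1 clk=1
t4.Δ2 s1=0 s3=0 s0=0 s4=1 s2=1 clk=1
t4.Δ3 s1=1 s3=0 s0=1 s4=1 s2=0 clk=1
t4.Δ4 s1=1 s3=0 s0=1 s4=1 s2=1 clk=1
t5.Δ0 s1=1 s3=0 s0=1 s4=1 s2=1 clk=1
t5.Δ1 s1=1 s3=0 s0=1 s4=1 s2=1 clk=0
t6.Δ0 s1=1 s3=0 s0=1 s4=1 s2=1 clk=0
t6.Δ1 s1=1 s3=0 s0=1 s4=1 s2=1 clk=1
t6.Δ2 s1=1 s3=1 s0=1 s4=1 s2=1 clk=1
t6.Δ3 s1=0 s3=1 s0=0 s4=1 s2=0 clk=1
t6.Δ4 s1=0 s3=1 s0=0 s4=1 s2=1 clk=1
t7.Δ0 s1=0 s3=1 s0=0 s4=1 s2=1 clk=1
t7.Δ1 s1=0 s3=1 s0=0 s4=1 s2=1 clk=0
t8.Δ0 s1=0 s3=1 s0=0 s4=1 s2=1 clk=0
t8.Δ1 s1=0 s3=1 s0=0 s4=1 s2=1 clk=1
t8.Δ2 s1=0 s3=0 s0=0 s4=1 s2=1 clk=1
t8.Δ3 s1=1 s3=0 s0=1 s4=1 s2=0 clk=1
t8.Δ4 s1=1 s3=0 s0=1 s4=1 s2=1 clk=1
t9.Δ0 s1=1 s3=0 s0=1 s4=1 s2=1 clk=1
t9.Δ1 s1=1 s3=0 s0=1 s4=1 s2=1 clk=0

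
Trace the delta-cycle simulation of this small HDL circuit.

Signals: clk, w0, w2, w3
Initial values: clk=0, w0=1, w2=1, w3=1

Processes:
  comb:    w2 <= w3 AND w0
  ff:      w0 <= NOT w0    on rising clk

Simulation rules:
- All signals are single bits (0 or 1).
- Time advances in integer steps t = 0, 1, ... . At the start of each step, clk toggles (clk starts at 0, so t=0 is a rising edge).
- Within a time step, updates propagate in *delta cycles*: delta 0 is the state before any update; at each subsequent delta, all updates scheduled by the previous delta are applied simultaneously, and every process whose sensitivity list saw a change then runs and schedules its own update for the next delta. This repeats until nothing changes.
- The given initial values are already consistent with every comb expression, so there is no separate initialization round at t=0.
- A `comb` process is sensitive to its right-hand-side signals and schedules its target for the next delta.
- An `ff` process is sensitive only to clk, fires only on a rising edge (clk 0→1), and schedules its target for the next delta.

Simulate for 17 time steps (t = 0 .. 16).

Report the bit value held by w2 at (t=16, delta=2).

1

[bits: clk,w3,w0,w2]
t=0: Δ0=0111 Δ1=1111 Δ2=1101 Δ3=1100 | 3Δ
t=1: Δ0=1100 Δ1=0100 | 1Δ
t=2: Δ0=0100 Δ1=1100 Δ2=1110 Δ3=1111 | 3Δ
t=3: Δ0=1111 Δ1=0111 | 1Δ
t=4: Δ0=0111 Δ1=1111 Δ2=1101 Δ3=1100 | 3Δ
t=5: Δ0=1100 Δ1=0100 | 1Δ
t=6: Δ0=0100 Δ1=1100 Δ2=1110 Δ3=1111 | 3Δ
t=7: Δ0=1111 Δ1=0111 | 1Δ
t=8: Δ0=0111 Δ1=1111 Δ2=1101 Δ3=1100 | 3Δ
t=9: Δ0=1100 Δ1=0100 | 1Δ
t=10: Δ0=0100 Δ1=1100 Δ2=1110 Δ3=1111 | 3Δ
t=11: Δ0=1111 Δ1=0111 | 1Δ
t=12: Δ0=0111 Δ1=1111 Δ2=1101 Δ3=1100 | 3Δ
t=13: Δ0=1100 Δ1=0100 | 1Δ
t=14: Δ0=0100 Δ1=1100 Δ2=1110 Δ3=1111 | 3Δ
t=15: Δ0=1111 Δ1=0111 | 1Δ
t=16: Δ0=0111 Δ1=1111 Δ2=1101 Δ3=1100 | 3Δ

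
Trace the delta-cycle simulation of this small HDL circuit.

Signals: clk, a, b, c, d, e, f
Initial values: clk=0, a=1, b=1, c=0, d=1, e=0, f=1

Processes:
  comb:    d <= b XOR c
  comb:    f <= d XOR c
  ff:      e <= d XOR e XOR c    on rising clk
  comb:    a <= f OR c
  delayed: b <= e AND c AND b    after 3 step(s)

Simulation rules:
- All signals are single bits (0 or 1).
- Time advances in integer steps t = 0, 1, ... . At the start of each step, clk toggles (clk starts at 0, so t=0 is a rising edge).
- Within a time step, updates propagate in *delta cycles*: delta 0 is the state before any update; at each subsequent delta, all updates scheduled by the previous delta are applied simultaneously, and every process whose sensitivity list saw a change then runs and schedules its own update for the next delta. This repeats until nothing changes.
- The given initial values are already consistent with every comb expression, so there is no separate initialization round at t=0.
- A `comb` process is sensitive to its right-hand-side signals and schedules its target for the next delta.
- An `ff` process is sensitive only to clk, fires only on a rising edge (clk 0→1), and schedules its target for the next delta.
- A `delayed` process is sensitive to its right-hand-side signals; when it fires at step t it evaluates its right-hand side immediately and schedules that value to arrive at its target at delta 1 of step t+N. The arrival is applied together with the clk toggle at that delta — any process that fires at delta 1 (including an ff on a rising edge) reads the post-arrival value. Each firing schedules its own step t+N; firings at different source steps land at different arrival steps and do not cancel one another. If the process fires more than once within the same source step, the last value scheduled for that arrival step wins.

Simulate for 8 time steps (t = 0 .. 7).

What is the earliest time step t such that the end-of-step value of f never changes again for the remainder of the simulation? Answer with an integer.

3

[bits: a,f,c,b,d,clk,e]
t=0: Δ0=1101100 Δ1=1101110 Δ2=1101111 | 2Δ
t=1: Δ0=1101111 Δ1=1101101 | 1Δ
t=2: Δ0=1101101 Δ1=1101111 Δ2=1101110 | 2Δ
t=3: Δ0=1101110 Δ1=1100100 Δ2=1100000 Δ3=1000000 Δ4=0000000 | 4Δ
t=4: Δ0=0000000 Δ1=0000010 | 1Δ
t=5: Δ0=0000010 Δ1=0000000 | 1Δ
t=6: Δ0=0000000 Δ1=0000010 | 1Δ
t=7: Δ0=0000010 Δ1=0000000 | 1Δ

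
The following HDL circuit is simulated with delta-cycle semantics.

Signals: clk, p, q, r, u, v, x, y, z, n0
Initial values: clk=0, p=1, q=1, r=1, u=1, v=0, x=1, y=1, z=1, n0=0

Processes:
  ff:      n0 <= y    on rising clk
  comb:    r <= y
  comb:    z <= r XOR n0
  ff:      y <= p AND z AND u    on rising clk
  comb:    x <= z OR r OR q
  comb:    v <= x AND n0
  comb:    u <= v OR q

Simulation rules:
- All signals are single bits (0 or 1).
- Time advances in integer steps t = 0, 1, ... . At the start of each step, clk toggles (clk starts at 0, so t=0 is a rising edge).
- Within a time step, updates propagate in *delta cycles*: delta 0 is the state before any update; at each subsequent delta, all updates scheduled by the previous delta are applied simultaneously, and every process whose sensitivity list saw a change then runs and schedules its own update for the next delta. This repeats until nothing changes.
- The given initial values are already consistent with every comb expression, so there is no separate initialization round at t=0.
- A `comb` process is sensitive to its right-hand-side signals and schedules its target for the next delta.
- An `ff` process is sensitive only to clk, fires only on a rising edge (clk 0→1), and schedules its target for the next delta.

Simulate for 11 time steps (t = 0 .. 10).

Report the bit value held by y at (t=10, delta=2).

1

[bits: v,clk,x,r,y,p,n0,q,z,u]
t=0: Δ0=0011110111 Δ1=0111110111 Δ2=0111111111 Δ3=1111111101 | 3Δ
t=1: Δ0=1111111101 Δ1=1011111101 | 1Δ
t=2: Δ0=1011111101 Δ1=1111111101 Δ2=1111011101 Δ3=1110011101 Δ4=1110011111 | 4Δ
t=3: Δ0=1110011111 Δ1=1010011111 | 1Δ
t=4: Δ0=1010011111 Δ1=1110011111 Δ2=1110110111 Δ3=0111110101 Δ4=0111110111 | 4Δ
t=5: Δ0=0111110111 Δ1=0011110111 | 1Δ
t=6: Δ0=0011110111 Δ1=0111110111 Δ2=0111111111 Δ3=1111111101 | 3Δ
t=7: Δ0=1111111101 Δ1=1011111101 | 1Δ
t=8: Δ0=1011111101 Δ1=1111111101 Δ2=1111011101 Δ3=1110011101 Δ4=1110011111 | 4Δ
t=9: Δ0=1110011111 Δ1=1010011111 | 1Δ
t=10: Δ0=1010011111 Δ1=1110011111 Δ2=1110110111 Δ3=0111110101 Δ4=0111110111 | 4Δ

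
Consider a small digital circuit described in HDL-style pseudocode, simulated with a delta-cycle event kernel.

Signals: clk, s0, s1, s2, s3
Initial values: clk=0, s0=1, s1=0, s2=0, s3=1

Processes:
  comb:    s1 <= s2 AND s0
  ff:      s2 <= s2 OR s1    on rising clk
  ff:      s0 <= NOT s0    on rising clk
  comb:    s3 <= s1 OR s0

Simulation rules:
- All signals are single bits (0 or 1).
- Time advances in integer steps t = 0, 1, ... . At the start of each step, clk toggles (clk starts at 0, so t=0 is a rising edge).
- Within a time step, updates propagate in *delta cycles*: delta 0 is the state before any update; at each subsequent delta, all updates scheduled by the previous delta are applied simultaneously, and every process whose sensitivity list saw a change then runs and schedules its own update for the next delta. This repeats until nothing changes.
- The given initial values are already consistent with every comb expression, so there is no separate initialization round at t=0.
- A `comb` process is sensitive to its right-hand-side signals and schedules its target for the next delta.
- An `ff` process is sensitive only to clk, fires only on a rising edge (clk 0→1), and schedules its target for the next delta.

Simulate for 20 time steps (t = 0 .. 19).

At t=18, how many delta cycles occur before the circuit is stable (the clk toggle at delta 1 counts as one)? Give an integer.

t=0 Δ0: s1=0 s2=0 clk=0 s3=1 s0=1
  Δ1: clk:0→1
  Δ2: s0:1→0
  Δ3: s3:1→0
  (3Δ to stable)
t=1 Δ0: s1=0 s2=0 clk=1 s3=0 s0=0
  Δ1: clk:1→0
  (1Δ to stable)
t=2 Δ0: s1=0 s2=0 clk=0 s3=0 s0=0
  Δ1: clk:0→1
  Δ2: s0:0→1
  Δ3: s3:0→1
  (3Δ to stable)
t=3 Δ0: s1=0 s2=0 clk=1 s3=1 s0=1
  Δ1: clk:1→0
  (1Δ to stable)
t=4 Δ0: s1=0 s2=0 clk=0 s3=1 s0=1
  Δ1: clk:0→1
  Δ2: s0:1→0
  Δ3: s3:1→0
  (3Δ to stable)
t=5 Δ0: s1=0 s2=0 clk=1 s3=0 s0=0
  Δ1: clk:1→0
  (1Δ to stable)
t=6 Δ0: s1=0 s2=0 clk=0 s3=0 s0=0
  Δ1: clk:0→1
  Δ2: s0:0→1
  Δ3: s3:0→1
  (3Δ to stable)
t=7 Δ0: s1=0 s2=0 clk=1 s3=1 s0=1
  Δ1: clk:1→0
  (1Δ to stable)
t=8 Δ0: s1=0 s2=0 clk=0 s3=1 s0=1
  Δ1: clk:0→1
  Δ2: s0:1→0
  Δ3: s3:1→0
  (3Δ to stable)
t=9 Δ0: s1=0 s2=0 clk=1 s3=0 s0=0
  Δ1: clk:1→0
  (1Δ to stable)
t=10 Δ0: s1=0 s2=0 clk=0 s3=0 s0=0
  Δ1: clk:0→1
  Δ2: s0:0→1
  Δ3: s3:0→1
  (3Δ to stable)
t=11 Δ0: s1=0 s2=0 clk=1 s3=1 s0=1
  Δ1: clk:1→0
  (1Δ to stable)
t=12 Δ0: s1=0 s2=0 clk=0 s3=1 s0=1
  Δ1: clk:0→1
  Δ2: s0:1→0
  Δ3: s3:1→0
  (3Δ to stable)
t=13 Δ0: s1=0 s2=0 clk=1 s3=0 s0=0
  Δ1: clk:1→0
  (1Δ to stable)
t=14 Δ0: s1=0 s2=0 clk=0 s3=0 s0=0
  Δ1: clk:0→1
  Δ2: s0:0→1
  Δ3: s3:0→1
  (3Δ to stable)
t=15 Δ0: s1=0 s2=0 clk=1 s3=1 s0=1
  Δ1: clk:1→0
  (1Δ to stable)
t=16 Δ0: s1=0 s2=0 clk=0 s3=1 s0=1
  Δ1: clk:0→1
  Δ2: s0:1→0
  Δ3: s3:1→0
  (3Δ to stable)
t=17 Δ0: s1=0 s2=0 clk=1 s3=0 s0=0
  Δ1: clk:1→0
  (1Δ to stable)
t=18 Δ0: s1=0 s2=0 clk=0 s3=0 s0=0
  Δ1: clk:0→1
  Δ2: s0:0→1
  Δ3: s3:0→1
  (3Δ to stable)
t=19 Δ0: s1=0 s2=0 clk=1 s3=1 s0=1
  Δ1: clk:1→0
  (1Δ to stable)

3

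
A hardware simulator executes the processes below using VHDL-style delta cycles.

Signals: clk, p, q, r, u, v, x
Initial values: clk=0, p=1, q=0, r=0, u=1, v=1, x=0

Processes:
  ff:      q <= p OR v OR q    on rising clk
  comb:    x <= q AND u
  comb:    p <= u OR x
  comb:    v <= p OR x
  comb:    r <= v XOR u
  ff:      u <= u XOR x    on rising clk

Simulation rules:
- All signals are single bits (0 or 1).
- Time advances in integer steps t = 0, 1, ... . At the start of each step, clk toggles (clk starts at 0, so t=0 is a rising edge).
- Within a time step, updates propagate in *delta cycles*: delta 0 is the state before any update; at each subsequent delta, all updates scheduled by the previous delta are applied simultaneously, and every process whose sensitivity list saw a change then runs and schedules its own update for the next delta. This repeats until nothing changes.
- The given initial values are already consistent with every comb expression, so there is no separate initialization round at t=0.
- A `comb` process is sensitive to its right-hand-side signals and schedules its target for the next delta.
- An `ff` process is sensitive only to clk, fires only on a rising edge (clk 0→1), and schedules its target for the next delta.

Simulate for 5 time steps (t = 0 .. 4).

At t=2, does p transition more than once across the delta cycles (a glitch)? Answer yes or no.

no

t=0 Δ0: q=0 u=1 v=1 r=0 clk=0 p=1 x=0
  Δ1: clk:0→1
  Δ2: q:0→1
  Δ3: x:0→1
  (3Δ to stable)
t=1 Δ0: q=1 u=1 v=1 r=0 clk=1 p=1 x=1
  Δ1: clk:1→0
  (1Δ to stable)
t=2 Δ0: q=1 u=1 v=1 r=0 clk=0 p=1 x=1
  Δ1: clk:0→1
  Δ2: u:1→0
  Δ3: r:0→1, x:1→0
  Δ4: p:1→0
  Δ5: v:1→0
  Δ6: r:1→0
  (6Δ to stable)
t=3 Δ0: q=1 u=0 v=0 r=0 clk=1 p=0 x=0
  Δ1: clk:1→0
  (1Δ to stable)
t=4 Δ0: q=1 u=0 v=0 r=0 clk=0 p=0 x=0
  Δ1: clk:0→1
  (1Δ to stable)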